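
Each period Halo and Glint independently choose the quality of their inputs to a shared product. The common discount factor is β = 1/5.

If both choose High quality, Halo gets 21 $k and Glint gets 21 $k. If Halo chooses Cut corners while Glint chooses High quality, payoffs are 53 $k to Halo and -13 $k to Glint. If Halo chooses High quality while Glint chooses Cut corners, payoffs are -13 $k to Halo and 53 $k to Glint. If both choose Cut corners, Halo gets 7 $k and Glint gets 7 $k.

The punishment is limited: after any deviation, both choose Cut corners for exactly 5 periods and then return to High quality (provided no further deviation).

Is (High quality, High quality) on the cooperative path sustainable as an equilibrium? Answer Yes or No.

IC: β+…+β^5 ≥ (53−21)/(21−7) = 16/7.
At β = 1/5: partial sum = 0.2499 < 2.2857. Cooperation not sustainable.

No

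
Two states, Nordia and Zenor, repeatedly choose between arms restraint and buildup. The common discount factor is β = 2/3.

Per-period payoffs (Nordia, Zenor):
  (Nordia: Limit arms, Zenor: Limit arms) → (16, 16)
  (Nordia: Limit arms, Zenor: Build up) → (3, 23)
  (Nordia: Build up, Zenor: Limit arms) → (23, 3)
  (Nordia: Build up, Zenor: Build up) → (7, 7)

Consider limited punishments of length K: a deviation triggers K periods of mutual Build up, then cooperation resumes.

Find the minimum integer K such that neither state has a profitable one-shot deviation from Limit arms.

IC: β(1−β^K)/(1−β) ≥ (23−16)/(16−7) = 7/9.
With β = 2/3: need 1 − β^K ≥ 7/9·(1−2/3)/(2/3), i.e. β^K ≤ 0.6111.
Since (2/3)^1 = 0.6667 and (2/3)^2 = 0.4444, the smallest such K is 2.

2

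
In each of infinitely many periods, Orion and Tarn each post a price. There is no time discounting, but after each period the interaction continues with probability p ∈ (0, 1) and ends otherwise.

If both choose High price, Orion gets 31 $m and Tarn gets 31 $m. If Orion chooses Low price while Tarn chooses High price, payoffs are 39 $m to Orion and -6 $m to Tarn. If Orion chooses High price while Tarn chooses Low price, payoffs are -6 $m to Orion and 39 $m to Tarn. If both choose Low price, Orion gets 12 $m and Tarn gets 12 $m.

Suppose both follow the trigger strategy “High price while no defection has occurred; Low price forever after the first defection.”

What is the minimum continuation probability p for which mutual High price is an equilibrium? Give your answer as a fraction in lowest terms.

8/27

Expected cooperation value is 31 + p·31 + p²·31 + … = 31/(1−p); deviation gives 39 + p·12/(1−p).
31 ≥ 39(1−p) + 12p ⇒ 27p ≥ 8 ⇒ p ≥ 8/27.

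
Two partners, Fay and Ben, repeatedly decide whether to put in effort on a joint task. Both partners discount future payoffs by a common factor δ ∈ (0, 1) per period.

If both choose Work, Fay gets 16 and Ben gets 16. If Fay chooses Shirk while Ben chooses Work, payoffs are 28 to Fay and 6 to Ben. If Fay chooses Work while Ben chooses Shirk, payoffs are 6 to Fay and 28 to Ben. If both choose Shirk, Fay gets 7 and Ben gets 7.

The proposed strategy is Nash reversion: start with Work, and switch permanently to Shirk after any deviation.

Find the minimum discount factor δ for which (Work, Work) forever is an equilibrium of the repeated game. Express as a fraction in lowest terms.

4/7

Under grim trigger the critical discount factor is (T−C)/(T−P) with T = 28, C = 16, P = 7.
δ* = (28−16)/(28−7) = 12/21 = 4/7.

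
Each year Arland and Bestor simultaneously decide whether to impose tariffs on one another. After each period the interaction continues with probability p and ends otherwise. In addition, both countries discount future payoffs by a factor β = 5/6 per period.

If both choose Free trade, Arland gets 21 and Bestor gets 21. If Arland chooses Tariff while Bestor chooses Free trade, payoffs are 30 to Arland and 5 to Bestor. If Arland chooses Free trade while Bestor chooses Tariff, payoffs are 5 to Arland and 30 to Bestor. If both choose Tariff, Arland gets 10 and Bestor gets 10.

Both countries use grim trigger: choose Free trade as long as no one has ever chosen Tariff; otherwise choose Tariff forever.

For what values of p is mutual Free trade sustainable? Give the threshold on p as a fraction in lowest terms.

27/50

With continuation probability p and discount β, the effective per-period discount factor is βp.
Grim-trigger IC: βp ≥ (30−21)/(30−10) = 9/20.
So p ≥ (9/20)/(5/6) = 27/50.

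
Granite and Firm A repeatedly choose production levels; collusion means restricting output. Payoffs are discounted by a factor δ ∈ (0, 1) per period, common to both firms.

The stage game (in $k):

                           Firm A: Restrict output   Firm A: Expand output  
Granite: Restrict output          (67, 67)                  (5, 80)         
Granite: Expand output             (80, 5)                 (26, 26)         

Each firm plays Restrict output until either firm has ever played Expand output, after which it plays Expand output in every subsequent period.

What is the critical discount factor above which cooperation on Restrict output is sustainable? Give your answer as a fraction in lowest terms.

13/54

Under grim trigger the critical discount factor is (T−C)/(T−P) with T = 80, C = 67, P = 26.
δ* = (80−67)/(80−26) = 13/54.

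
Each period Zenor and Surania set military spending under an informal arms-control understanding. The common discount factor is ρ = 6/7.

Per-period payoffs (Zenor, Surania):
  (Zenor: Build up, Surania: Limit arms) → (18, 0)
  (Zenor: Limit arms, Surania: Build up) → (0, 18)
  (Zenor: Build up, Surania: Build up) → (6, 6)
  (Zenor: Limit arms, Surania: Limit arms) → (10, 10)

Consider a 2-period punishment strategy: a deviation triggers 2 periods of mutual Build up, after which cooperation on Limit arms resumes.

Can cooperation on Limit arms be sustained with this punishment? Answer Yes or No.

Comparing payoff streams over the 3 periods until play realigns: cooperate → 10(1+ρ+…+ρ^2); deviate → 18 + 6(ρ+…+ρ^2).
Cooperation is sustained iff (10−6)(ρ+…+ρ^2) ≥ 18−10.
ρ+…+ρ^2 = 6/7·(1−(6/7)^2)/(1−6/7) = 1.5918, and (18−10)/(10−6) = 2.0000.
1.5918 < 2.0000, so cooperation is not sustainable.

No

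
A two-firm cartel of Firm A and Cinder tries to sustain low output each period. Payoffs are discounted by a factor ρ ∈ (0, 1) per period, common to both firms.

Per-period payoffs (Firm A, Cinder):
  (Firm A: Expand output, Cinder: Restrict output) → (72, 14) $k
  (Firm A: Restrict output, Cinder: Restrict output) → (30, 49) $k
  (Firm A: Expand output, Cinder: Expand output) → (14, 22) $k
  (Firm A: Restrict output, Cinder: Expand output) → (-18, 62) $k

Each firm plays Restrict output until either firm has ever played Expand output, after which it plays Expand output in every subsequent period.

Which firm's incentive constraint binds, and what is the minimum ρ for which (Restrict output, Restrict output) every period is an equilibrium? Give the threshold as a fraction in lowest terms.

For Firm A: deviation gain 72−30 = 42, per-period punishment loss 30−14 = 16. IC gives ρ ≥ 42/58 = 21/29.
For Cinder: gain 13, loss 27 per period, so ρ ≥ 13/40.
The tighter constraint is Firm A's, so cooperation needs ρ ≥ 21/29.

Firm A; ρ ≥ 21/29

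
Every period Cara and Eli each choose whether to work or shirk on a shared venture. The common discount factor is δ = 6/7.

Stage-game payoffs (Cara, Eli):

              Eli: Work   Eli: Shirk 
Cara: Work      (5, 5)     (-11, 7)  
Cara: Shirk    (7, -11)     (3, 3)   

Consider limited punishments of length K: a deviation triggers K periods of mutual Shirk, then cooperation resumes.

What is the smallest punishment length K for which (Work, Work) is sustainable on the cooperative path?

2

Need Σ_{k=1}^{K} δ^k ≥ (7−5)/(5−3) = 1.0000 at δ = 6/7.
At K = 1 the sum is 0.8571 < 1.0000; at K = 2 it is 1.5918 ≥ 1.0000.
So the minimum punishment length is K = 2.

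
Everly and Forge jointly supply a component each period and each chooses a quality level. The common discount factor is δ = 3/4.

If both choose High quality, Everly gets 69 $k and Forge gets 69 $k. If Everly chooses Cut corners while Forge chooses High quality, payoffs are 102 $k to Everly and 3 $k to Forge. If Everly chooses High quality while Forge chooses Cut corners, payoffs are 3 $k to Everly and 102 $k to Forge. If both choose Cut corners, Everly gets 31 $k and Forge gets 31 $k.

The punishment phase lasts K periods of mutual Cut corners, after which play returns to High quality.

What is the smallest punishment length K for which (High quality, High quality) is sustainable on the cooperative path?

2

Need Σ_{k=1}^{K} δ^k ≥ (102−69)/(69−31) = 0.8684 at δ = 3/4.
At K = 1 the sum is 0.7500 < 0.8684; at K = 2 it is 1.3125 ≥ 0.8684.
So the minimum punishment length is K = 2.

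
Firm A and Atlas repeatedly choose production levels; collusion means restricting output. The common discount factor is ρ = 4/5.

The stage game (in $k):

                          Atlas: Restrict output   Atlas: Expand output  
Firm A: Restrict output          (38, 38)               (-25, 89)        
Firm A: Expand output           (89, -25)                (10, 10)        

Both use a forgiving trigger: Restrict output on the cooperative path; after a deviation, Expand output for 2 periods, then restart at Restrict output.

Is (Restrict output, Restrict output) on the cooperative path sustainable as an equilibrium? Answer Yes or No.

Comparing payoff streams over the 3 periods until play realigns: cooperate → 38(1+ρ+…+ρ^2); deviate → 89 + 10(ρ+…+ρ^2).
Cooperation is sustained iff (38−10)(ρ+…+ρ^2) ≥ 89−38.
ρ+…+ρ^2 = 4/5·(1−(4/5)^2)/(1−4/5) = 1.4400, and (89−38)/(38−10) = 1.8214.
1.4400 < 1.8214, so cooperation is not sustainable.

No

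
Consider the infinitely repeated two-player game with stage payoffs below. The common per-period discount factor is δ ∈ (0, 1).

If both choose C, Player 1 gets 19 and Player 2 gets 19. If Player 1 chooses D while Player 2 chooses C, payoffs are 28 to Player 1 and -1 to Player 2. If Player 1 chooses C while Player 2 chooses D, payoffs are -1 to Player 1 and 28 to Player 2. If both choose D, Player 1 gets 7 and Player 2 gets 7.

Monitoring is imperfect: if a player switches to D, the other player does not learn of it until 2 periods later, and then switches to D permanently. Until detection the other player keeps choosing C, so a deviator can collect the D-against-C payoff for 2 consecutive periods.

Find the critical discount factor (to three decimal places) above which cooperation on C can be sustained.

0.655

Deviating for the 2 undetected periods gains 28−19 = 9 per period over cooperation, then loses 19−7 = 12 per period forever once punishment starts.
Gain: 9(1 + δ + … + δ^1); loss: 12·δ^2/(1−δ).
No profitable deviation ⇔ 9(1−δ^2) ≤ 12·δ^2, i.e. δ^2 ≥ 9/(9+12) = 3/7.
Hence δ ≥ (3/7)^(1/2) ≈ 0.655.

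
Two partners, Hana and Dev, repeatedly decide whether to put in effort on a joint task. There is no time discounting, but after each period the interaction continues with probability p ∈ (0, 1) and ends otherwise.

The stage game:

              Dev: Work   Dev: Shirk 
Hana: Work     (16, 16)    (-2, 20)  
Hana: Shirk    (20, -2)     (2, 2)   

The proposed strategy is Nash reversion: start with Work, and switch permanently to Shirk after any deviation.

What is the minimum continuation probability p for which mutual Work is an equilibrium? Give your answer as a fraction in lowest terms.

2/9

Expected cooperation value is 16 + p·16 + p²·16 + … = 16/(1−p); deviation gives 20 + p·2/(1−p).
16 ≥ 20(1−p) + 2p ⇒ 18p ≥ 4 ⇒ p ≥ 4/18 = 2/9.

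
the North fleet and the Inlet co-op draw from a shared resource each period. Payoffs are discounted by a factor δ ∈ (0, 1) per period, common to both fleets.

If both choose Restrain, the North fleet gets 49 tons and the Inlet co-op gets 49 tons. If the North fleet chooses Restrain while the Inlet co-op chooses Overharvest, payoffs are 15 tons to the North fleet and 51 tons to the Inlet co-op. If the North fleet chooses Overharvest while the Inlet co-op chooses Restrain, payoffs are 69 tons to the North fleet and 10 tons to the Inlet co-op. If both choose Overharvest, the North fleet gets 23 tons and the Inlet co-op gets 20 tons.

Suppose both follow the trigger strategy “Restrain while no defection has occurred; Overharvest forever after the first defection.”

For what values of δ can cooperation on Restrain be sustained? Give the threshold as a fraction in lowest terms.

the North fleet's threshold: (69−49)/(69−23) = 10/23.
the Inlet co-op's threshold: (51−49)/(51−20) = 2/31.
10/23 > 2/31, so the North fleet binds and δ* = 10/23.

10/23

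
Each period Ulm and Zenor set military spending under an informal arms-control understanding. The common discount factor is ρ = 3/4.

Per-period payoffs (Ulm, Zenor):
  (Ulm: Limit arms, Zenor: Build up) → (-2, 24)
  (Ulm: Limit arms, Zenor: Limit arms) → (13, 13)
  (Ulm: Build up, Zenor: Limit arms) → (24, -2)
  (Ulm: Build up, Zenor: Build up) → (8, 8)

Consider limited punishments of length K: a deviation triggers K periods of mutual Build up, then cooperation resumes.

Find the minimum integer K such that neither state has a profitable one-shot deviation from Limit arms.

Need Σ_{k=1}^{K} ρ^k ≥ (24−13)/(13−8) = 2.2000 at ρ = 3/4.
At K = 4 the sum is 2.0508 < 2.2000; at K = 5 it is 2.2881 ≥ 2.2000.
So the minimum punishment length is K = 5.

5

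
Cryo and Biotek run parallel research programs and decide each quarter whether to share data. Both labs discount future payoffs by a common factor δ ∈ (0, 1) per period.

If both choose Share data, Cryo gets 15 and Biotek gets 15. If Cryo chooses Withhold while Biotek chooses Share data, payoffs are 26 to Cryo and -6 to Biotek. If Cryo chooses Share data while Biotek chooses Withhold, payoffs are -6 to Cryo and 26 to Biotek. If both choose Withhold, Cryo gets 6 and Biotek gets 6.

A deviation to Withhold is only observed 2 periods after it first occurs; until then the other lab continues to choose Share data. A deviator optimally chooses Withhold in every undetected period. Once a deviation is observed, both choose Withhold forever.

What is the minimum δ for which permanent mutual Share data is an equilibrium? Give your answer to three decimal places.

0.742

A deviator earns 26 for 2 periods, then 6 forever; cooperating earns 15 forever. Multiplying the IC by (1−δ):
15 ≥ 26(1−δ^2) + 6δ^2, so 20·δ^2 ≥ 11 and δ^2 ≥ 11/20.
δ ≥ (11/20)^(1/2) ≈ 0.742.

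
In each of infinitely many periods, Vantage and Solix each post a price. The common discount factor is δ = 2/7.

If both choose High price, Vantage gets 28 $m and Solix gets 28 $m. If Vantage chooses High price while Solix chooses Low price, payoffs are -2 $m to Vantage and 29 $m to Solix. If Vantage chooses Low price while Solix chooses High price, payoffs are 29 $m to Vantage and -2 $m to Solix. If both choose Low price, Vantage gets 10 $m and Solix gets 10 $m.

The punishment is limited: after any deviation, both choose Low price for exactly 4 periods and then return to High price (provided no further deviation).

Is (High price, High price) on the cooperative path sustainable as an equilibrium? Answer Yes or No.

Yes

A one-shot deviation gives 29 now, then 10 for 4 periods, then back to 28.
Gain from deviating: (29−28) today; loss: (28−10) in each of the next 4 periods.
No-deviation condition: (28−10)(δ+…+δ^4) ≥ 29−28, i.e. δ+…+δ^4 ≥ 1/18.
At δ = 2/7: δ+…+δ^4 = 0.3973 ≥ 0.0556.
So cooperation is sustainable.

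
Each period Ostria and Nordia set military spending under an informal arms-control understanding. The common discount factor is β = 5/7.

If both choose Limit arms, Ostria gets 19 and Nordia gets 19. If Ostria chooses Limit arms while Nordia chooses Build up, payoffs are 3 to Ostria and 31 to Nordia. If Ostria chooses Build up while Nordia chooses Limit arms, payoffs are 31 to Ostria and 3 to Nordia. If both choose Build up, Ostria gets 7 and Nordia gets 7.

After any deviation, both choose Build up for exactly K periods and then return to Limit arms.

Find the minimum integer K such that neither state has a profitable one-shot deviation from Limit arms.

Need Σ_{k=1}^{K} β^k ≥ (31−19)/(19−7) = 1.0000 at β = 5/7.
At K = 1 the sum is 0.7143 < 1.0000; at K = 2 it is 1.2245 ≥ 1.0000.
So the minimum punishment length is K = 2.

2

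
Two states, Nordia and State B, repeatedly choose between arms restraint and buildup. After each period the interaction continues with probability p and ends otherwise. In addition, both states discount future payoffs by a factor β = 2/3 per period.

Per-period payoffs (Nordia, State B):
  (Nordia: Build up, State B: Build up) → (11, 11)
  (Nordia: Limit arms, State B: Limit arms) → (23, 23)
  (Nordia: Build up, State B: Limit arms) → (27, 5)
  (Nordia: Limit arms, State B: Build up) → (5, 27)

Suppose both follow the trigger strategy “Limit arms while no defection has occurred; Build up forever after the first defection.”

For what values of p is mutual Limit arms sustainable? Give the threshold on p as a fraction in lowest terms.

With continuation probability p and discount β, the effective per-period discount factor is βp.
Grim-trigger IC: βp ≥ (27−23)/(27−11) = 1/4.
So p ≥ (1/4)/(2/3) = 3/8.

3/8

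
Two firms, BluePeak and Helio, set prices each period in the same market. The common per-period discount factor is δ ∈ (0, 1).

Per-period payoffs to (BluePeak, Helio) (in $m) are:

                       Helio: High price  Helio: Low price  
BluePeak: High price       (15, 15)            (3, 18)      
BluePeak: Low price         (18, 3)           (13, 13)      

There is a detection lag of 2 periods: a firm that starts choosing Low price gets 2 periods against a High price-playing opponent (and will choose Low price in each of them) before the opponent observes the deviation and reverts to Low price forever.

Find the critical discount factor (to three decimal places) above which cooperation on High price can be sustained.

0.775

Deviating for the 2 undetected periods gains 18−15 = 3 per period over cooperation, then loses 15−13 = 2 per period forever once punishment starts.
Gain: 3(1 + δ + … + δ^1); loss: 2·δ^2/(1−δ).
No profitable deviation ⇔ 3(1−δ^2) ≤ 2·δ^2, i.e. δ^2 ≥ 3/(3+2) = 3/5.
Hence δ ≥ (3/5)^(1/2) ≈ 0.775.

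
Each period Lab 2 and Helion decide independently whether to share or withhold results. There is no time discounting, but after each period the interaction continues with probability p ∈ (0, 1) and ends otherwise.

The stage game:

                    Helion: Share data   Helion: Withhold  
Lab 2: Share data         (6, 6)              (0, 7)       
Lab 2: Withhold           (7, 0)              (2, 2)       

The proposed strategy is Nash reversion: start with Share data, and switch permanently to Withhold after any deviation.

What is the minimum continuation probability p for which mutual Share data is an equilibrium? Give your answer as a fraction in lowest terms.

Expected cooperation value is 6 + p·6 + p²·6 + … = 6/(1−p); deviation gives 7 + p·2/(1−p).
6 ≥ 7(1−p) + 2p ⇒ 5p ≥ 1 ⇒ p ≥ 1/5.

1/5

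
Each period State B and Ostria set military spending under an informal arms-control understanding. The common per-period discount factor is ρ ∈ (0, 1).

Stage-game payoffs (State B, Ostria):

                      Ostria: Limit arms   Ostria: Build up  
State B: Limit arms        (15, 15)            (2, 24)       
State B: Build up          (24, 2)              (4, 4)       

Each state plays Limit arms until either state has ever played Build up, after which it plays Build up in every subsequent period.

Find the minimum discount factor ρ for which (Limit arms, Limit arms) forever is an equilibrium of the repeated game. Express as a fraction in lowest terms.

9/20

Cooperation forever yields 15 each period: 15/(1−ρ).
Deviating yields 24 once, then 4 forever: 24 + 4ρ/(1−ρ).
No profitable deviation requires 15/(1−ρ) ≥ 24 + 4ρ/(1−ρ).
Multiplying by (1−ρ): 15 ≥ 24(1−ρ) + 4ρ = 24 − 20ρ.
So 20ρ ≥ 9, i.e. ρ ≥ 9/20.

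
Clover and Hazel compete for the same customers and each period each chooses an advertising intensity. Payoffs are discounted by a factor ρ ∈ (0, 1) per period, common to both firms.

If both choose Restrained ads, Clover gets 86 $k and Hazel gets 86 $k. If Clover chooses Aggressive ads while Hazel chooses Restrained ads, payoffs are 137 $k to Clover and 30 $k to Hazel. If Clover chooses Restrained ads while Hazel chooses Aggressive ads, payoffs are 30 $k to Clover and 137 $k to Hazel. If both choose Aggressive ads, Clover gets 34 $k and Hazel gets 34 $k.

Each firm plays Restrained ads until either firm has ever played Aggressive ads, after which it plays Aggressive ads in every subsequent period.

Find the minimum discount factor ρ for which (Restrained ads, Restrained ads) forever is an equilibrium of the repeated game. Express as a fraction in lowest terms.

One-period gain from deviating is 137 − 86 = 51. The loss is 86 − 34 = 52 in every subsequent period, with present value 52·ρ/(1−ρ).
Deviation is unprofitable when 52·ρ/(1−ρ) ≥ 51, i.e. ρ/(1−ρ) ≥ 51/52.
Equivalently ρ ≥ 51/(51+52) = 51/103.

51/103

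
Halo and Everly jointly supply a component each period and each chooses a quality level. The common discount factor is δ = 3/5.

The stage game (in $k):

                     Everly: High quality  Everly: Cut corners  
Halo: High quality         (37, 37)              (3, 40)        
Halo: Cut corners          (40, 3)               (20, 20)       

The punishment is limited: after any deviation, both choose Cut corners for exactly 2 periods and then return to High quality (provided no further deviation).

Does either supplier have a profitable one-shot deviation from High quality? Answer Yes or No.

IC: δ+…+δ^2 ≥ (40−37)/(37−20) = 3/17.
At δ = 3/5: partial sum = 0.9600 ≥ 0.1765. Cooperation sustainable.

No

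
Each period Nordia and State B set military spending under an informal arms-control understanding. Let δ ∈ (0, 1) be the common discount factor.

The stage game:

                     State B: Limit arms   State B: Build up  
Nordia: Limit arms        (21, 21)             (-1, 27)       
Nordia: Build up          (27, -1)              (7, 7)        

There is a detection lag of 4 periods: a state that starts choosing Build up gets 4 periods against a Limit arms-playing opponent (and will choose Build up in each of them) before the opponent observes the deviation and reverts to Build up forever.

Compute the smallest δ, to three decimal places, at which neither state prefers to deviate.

A deviator earns 27 for 4 periods, then 7 forever; cooperating earns 21 forever. Multiplying the IC by (1−δ):
21 ≥ 27(1−δ^4) + 7δ^4, so 20·δ^4 ≥ 6 and δ^4 ≥ 3/10.
δ ≥ (3/10)^(1/4) ≈ 0.740.

0.740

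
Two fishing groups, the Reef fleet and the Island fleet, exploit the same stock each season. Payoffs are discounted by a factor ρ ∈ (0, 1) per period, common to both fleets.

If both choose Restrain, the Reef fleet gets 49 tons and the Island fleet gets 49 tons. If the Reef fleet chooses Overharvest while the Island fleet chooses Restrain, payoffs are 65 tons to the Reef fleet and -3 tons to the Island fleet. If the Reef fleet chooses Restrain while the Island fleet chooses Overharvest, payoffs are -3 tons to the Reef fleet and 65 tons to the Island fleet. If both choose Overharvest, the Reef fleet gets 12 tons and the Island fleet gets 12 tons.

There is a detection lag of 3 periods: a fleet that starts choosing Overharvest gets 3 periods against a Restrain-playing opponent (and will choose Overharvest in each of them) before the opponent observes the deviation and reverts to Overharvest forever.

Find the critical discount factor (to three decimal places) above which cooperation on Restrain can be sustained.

0.671

A deviator earns 65 for 3 periods, then 12 forever; cooperating earns 49 forever. Multiplying the IC by (1−ρ):
49 ≥ 65(1−ρ^3) + 12ρ^3, so 53·ρ^3 ≥ 16 and ρ^3 ≥ 16/53.
ρ ≥ (16/53)^(1/3) ≈ 0.671.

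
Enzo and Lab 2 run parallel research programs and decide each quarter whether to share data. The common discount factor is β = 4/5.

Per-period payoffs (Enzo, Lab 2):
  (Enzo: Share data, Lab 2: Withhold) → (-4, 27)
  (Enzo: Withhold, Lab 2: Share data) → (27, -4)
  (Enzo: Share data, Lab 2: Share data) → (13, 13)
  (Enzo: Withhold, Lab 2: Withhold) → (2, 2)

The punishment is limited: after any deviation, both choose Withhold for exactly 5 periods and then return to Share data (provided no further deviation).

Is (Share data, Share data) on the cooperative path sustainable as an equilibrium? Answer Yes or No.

IC: β+…+β^5 ≥ (27−13)/(13−2) = 14/11.
At β = 4/5: partial sum = 2.6893 ≥ 1.2727. Cooperation sustainable.

Yes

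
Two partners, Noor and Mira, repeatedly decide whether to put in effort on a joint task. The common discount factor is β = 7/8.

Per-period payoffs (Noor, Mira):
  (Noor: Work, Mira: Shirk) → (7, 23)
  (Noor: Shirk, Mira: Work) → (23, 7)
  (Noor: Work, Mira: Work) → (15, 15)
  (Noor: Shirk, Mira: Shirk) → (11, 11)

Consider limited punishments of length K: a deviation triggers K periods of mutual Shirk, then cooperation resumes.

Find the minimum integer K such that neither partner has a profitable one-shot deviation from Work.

Need Σ_{k=1}^{K} β^k ≥ (23−15)/(15−11) = 2.0000 at β = 7/8.
At K = 2 the sum is 1.6406 < 2.0000; at K = 3 it is 2.3105 ≥ 2.0000.
So the minimum punishment length is K = 3.

3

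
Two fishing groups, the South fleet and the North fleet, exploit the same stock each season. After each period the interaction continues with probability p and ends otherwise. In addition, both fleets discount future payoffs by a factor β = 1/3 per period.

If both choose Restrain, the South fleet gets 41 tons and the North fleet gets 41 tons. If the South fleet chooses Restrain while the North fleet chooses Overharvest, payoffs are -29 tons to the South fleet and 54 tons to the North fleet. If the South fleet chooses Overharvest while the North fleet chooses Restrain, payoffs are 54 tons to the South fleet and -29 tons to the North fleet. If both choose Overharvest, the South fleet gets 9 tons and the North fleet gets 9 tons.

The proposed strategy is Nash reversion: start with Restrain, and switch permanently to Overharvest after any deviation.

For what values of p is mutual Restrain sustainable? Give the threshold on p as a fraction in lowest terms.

13/15

With continuation probability p and discount β, the effective per-period discount factor is βp.
Grim-trigger IC: βp ≥ (54−41)/(54−9) = 13/45.
So p ≥ (13/45)/(1/3) = 13/15.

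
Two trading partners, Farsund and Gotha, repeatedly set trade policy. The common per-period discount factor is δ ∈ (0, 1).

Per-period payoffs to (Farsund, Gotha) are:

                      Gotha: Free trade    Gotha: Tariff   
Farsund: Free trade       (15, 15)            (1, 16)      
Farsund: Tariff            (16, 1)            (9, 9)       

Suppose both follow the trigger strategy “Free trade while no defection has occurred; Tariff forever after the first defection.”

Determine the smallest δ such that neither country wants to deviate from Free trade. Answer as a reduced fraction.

15/(1−δ) ≥ 16 + 9δ/(1−δ)
15 ≥ 16 − 7δ
δ ≥ 1/7.

1/7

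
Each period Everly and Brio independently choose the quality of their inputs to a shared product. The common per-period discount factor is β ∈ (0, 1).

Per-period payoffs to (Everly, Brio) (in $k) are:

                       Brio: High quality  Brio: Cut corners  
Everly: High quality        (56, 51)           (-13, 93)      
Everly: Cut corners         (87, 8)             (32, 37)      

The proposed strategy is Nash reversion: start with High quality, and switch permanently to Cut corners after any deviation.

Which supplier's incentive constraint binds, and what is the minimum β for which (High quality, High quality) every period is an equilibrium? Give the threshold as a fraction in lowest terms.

Brio; β ≥ 3/4

Everly's threshold: (87−56)/(87−32) = 31/55.
Brio's threshold: (93−51)/(93−37) = 3/4.
31/55 < 3/4, so Brio binds and β* = 3/4.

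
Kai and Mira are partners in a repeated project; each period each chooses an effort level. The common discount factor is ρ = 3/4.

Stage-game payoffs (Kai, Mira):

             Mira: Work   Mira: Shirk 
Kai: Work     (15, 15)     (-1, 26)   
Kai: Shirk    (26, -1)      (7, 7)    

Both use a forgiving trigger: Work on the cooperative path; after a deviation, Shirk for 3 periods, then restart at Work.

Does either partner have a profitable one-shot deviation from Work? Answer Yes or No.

Comparing payoff streams over the 4 periods until play realigns: cooperate → 15(1+ρ+…+ρ^3); deviate → 26 + 7(ρ+…+ρ^3).
Cooperation is sustained iff (15−7)(ρ+…+ρ^3) ≥ 26−15.
ρ+…+ρ^3 = 3/4·(1−(3/4)^3)/(1−3/4) = 1.7344, and (26−15)/(15−7) = 1.3750.
1.7344 ≥ 1.3750, so cooperation is sustainable.

No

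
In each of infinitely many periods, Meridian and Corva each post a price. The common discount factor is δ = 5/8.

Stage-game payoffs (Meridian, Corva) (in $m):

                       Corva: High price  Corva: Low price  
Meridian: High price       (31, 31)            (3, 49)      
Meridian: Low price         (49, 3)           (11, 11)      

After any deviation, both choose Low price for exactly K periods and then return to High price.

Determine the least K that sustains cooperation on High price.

IC: δ(1−δ^K)/(1−δ) ≥ (49−31)/(31−11) = 9/10.
With δ = 5/8: need 1 − δ^K ≥ 9/10·(1−5/8)/(5/8), i.e. δ^K ≤ 0.4600.
Since (5/8)^1 = 0.6250 and (5/8)^2 = 0.3906, the smallest such K is 2.

2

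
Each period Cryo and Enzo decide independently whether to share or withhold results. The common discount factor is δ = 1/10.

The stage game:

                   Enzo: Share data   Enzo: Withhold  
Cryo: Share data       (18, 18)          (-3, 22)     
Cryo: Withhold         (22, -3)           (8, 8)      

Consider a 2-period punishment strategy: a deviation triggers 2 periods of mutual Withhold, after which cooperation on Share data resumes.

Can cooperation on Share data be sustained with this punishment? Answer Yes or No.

A one-shot deviation gives 22 now, then 8 for 2 periods, then back to 18.
Gain from deviating: (22−18) today; loss: (18−8) in each of the next 2 periods.
No-deviation condition: (18−8)(δ+…+δ^2) ≥ 22−18, i.e. δ+…+δ^2 ≥ 2/5.
At δ = 1/10: δ+…+δ^2 = 0.1100 < 0.4000.
So cooperation is not sustainable.

No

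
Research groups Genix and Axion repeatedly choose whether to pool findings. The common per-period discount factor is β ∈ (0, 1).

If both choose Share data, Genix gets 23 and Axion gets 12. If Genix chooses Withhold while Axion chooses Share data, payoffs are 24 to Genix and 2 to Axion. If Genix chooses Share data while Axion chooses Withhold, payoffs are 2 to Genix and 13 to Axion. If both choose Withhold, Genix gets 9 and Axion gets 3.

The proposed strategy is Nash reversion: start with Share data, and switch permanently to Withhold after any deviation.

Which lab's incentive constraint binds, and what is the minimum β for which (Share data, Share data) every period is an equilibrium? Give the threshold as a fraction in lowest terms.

Axion; β ≥ 1/10

Genix's threshold: (24−23)/(24−9) = 1/15.
Axion's threshold: (13−12)/(13−3) = 1/10.
1/15 < 1/10, so Axion binds and β* = 1/10.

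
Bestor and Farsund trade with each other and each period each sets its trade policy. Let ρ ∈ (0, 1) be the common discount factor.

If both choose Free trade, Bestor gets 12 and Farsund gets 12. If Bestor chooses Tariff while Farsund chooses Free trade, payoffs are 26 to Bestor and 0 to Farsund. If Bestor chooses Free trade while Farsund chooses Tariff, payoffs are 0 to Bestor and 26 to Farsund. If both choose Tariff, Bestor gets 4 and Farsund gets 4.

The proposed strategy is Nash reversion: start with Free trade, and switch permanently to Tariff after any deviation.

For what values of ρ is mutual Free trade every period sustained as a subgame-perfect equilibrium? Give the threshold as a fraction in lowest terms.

7/11

12/(1−ρ) ≥ 26 + 4ρ/(1−ρ)
12 ≥ 26 − 22ρ
ρ ≥ 14/22 = 7/11.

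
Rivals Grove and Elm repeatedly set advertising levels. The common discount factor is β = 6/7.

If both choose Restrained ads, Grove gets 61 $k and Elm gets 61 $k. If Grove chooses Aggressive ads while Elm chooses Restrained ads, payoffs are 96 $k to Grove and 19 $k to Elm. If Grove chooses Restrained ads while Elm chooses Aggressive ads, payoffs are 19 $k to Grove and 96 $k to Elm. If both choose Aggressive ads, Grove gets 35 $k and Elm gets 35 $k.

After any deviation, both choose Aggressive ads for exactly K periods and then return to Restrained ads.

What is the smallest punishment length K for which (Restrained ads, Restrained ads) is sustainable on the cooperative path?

Need Σ_{k=1}^{K} β^k ≥ (96−61)/(61−35) = 1.3462 at β = 6/7.
At K = 1 the sum is 0.8571 < 1.3462; at K = 2 it is 1.5918 ≥ 1.3462.
So the minimum punishment length is K = 2.

2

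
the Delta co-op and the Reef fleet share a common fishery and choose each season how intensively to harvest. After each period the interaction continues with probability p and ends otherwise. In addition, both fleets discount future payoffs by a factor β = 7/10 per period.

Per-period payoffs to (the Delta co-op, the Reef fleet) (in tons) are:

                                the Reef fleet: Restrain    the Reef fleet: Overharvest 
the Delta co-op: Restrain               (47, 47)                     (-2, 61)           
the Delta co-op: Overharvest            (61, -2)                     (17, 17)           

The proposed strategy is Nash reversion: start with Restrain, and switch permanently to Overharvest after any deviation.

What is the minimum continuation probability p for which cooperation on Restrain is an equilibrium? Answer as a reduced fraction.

5/11

With continuation probability p and discount β, the effective per-period discount factor is βp.
Grim-trigger IC: βp ≥ (61−47)/(61−17) = 7/22.
So p ≥ (7/22)/(7/10) = 5/11.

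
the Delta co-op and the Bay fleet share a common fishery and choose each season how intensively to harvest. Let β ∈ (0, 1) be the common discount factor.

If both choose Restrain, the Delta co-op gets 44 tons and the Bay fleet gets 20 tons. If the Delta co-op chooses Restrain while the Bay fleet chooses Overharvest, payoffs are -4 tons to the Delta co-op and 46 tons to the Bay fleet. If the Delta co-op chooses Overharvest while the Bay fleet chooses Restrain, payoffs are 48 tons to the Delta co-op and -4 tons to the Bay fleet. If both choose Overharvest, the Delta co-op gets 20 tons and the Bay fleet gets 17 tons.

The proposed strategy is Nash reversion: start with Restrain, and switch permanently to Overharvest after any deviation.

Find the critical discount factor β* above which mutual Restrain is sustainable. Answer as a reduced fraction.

the Delta co-op's threshold: (48−44)/(48−20) = 1/7.
the Bay fleet's threshold: (46−20)/(46−17) = 26/29.
1/7 < 26/29, so the Bay fleet binds and β* = 26/29.

26/29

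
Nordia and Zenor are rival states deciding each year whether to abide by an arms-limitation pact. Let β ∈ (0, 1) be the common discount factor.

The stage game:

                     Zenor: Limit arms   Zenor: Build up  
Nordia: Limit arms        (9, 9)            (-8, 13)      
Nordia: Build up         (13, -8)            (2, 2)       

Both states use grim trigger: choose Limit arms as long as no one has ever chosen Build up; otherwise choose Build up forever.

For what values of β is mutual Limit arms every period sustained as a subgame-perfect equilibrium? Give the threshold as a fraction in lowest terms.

4/11

Under grim trigger the critical discount factor is (T−C)/(T−P) with T = 13, C = 9, P = 2.
β* = (13−9)/(13−2) = 4/11.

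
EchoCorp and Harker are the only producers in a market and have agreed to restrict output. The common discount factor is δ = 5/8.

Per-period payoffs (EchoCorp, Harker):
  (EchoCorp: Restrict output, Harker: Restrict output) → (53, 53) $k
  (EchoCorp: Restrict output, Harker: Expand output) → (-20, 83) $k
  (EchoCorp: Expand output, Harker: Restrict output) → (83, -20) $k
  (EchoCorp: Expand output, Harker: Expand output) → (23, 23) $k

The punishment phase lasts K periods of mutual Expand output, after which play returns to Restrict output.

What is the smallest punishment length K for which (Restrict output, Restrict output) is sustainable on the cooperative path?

Need Σ_{k=1}^{K} δ^k ≥ (83−53)/(53−23) = 1.0000 at δ = 5/8.
At K = 1 the sum is 0.6250 < 1.0000; at K = 2 it is 1.0156 ≥ 1.0000.
So the minimum punishment length is K = 2.

2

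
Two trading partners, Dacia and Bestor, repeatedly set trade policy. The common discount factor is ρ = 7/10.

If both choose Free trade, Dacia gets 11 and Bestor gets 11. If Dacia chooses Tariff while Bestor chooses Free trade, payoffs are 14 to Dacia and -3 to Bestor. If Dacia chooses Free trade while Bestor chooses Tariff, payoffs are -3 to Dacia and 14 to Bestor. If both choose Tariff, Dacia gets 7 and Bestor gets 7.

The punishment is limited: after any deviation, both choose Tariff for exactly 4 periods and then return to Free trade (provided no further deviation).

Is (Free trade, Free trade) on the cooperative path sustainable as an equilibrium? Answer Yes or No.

Comparing payoff streams over the 5 periods until play realigns: cooperate → 11(1+ρ+…+ρ^4); deviate → 14 + 7(ρ+…+ρ^4).
Cooperation is sustained iff (11−7)(ρ+…+ρ^4) ≥ 14−11.
ρ+…+ρ^4 = 7/10·(1−(7/10)^4)/(1−7/10) = 1.7731, and (14−11)/(11−7) = 0.7500.
1.7731 ≥ 0.7500, so cooperation is sustainable.

Yes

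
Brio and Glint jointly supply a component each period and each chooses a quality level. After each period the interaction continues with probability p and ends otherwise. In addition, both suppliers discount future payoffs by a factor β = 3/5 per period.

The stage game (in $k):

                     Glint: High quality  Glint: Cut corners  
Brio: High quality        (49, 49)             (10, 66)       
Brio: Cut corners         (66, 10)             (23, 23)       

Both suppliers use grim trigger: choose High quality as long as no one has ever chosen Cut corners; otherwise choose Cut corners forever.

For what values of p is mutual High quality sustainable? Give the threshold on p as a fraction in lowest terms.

With continuation probability p and discount β, the effective per-period discount factor is βp.
Grim-trigger IC: βp ≥ (66−49)/(66−23) = 17/43.
So p ≥ (17/43)/(3/5) = 85/129.

85/129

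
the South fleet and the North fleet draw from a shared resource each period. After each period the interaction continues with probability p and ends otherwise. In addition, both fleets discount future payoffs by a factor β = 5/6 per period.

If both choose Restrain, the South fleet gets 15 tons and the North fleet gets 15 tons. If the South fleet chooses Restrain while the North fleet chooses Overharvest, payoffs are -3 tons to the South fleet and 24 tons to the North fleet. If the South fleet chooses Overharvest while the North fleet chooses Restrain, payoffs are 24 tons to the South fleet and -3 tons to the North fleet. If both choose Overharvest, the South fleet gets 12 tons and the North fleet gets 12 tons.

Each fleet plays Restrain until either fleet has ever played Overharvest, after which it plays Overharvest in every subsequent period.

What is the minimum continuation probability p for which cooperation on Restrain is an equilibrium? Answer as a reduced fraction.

Expected continuation weight on next period's payoff is β·p = 5/6·p, which plays the role of the discount factor.
Cooperation requires 5/6·p ≥ (24−15)/(24−12) = 3/4, hence p ≥ 9/10.

9/10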